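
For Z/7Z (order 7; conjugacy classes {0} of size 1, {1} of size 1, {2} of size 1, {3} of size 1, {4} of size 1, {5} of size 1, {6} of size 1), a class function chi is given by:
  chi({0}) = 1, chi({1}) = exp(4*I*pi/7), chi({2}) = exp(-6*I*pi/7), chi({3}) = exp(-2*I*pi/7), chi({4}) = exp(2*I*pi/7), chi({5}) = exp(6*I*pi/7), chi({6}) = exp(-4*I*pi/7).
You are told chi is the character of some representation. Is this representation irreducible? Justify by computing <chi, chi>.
Irreducible: <chi, chi> = 1.

Argument: <chi, chi> = (1/|G|) sum_C |C| * |chi(C)|^2 = (1/7)[1*|1|^2 + 1*|exp(4*I*pi/7)|^2 + 1*|exp(-6*I*pi/7)|^2 + 1*|exp(-2*I*pi/7)|^2 + 1*|exp(2*I*pi/7)|^2 + 1*|exp(6*I*pi/7)|^2 + 1*|exp(-4*I*pi/7)|^2]
  = (1/7)[(1) + (1) + (1) + (1) + (1) + (1) + (1)] = 7/7 = 1.
(Exp terms are combined using exp(i*s)*conj(exp(i*t)) = exp(i*(s-t)), and sums of them are collapsed using the identity that for every m > 1 the m distinct m-th roots of unity sum to 0, e.g. 1 + exp(2*I*pi/3) + exp(-2*I*pi/3) = 0.)
A character is irreducible iff <chi, chi> = 1, so this representation is irreducible.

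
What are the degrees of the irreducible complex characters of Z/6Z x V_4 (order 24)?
Dimensions: 1, 1, 1, 1, 1, 1, 1, 1, 1, 1, 1, 1, 1, 1, 1, 1, 1, 1, 1, 1, 1, 1, 1, 1

Justification: There are 24 irreducibles (= number of conjugacy classes). Their dimensions d_i satisfy sum d_i^2 = |G| = 24: 1 + 1 + 1 + 1 + 1 + 1 + 1 + 1 + 1 + 1 + 1 + 1 + 1 + 1 + 1 + 1 + 1 + 1 + 1 + 1 + 1 + 1 + 1 + 1 = 24. (For the product with Z/6Z: each of the 6 1-dim characters of Z/6Z tensors with each irrep of V_4, giving 6 copies of each V_4-dimension.)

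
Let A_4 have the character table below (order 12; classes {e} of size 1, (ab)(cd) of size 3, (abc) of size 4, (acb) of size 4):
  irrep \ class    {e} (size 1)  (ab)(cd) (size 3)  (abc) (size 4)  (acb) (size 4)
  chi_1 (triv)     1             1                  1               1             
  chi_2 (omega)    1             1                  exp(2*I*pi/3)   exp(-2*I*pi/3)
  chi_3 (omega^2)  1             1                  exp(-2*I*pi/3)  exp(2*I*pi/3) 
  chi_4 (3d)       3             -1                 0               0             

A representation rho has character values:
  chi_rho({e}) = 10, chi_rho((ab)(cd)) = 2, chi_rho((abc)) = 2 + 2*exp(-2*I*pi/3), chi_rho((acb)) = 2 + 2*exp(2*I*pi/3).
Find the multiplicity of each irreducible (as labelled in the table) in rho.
Multiplicities: chi_1: 2, chi_2: 0, chi_3: 2, chi_4: 2.

Use <chi_rho, chi> = (1/|G|) sum_C |C| * chi_rho(C) * conj(chi(C)) with |G| = 12 for each irreducible chi in the table:
  <chi_rho, chi_1> = (1/12)[1*(10)*conj(1) + 3*(2)*conj(1) + 4*(2 + 2*exp(-2*I*pi/3))*conj(1) + 4*(2 + 2*exp(2*I*pi/3))*conj(1)]
      = (1/12)[(10) + (6) + (8 + 8*exp(-2*I*pi/3)) + (8 + 8*exp(2*I*pi/3))] = 24/12 = 2
  <chi_rho, chi_2> = (1/12)[1*(10)*conj(1) + 3*(2)*conj(1) + 4*(2 + 2*exp(-2*I*pi/3))*conj(exp(2*I*pi/3)) + 4*(2 + 2*exp(2*I*pi/3))*conj(exp(-2*I*pi/3))]
      = (1/12)[(10) + (6) + (-8) + (-8)] = 0/12 = 0
  <chi_rho, chi_3> = (1/12)[1*(10)*conj(1) + 3*(2)*conj(1) + 4*(2 + 2*exp(-2*I*pi/3))*conj(exp(-2*I*pi/3)) + 4*(2 + 2*exp(2*I*pi/3))*conj(exp(2*I*pi/3))]
      = (1/12)[(10) + (6) + (8 + 8*exp(2*I*pi/3)) + (8 + 8*exp(-2*I*pi/3))] = 24/12 = 2
  <chi_rho, chi_4> = (1/12)[1*(10)*conj(3) + 3*(2)*conj(-1) + 4*(2 + 2*exp(-2*I*pi/3))*conj(0) + 4*(2 + 2*exp(2*I*pi/3))*conj(0)]
      = (1/12)[(30) + (-6) + (0) + (0)] = 24/12 = 2
(Exp terms are combined using exp(i*s)*conj(exp(i*t)) = exp(i*(s-t)), and sums of them are collapsed using the identity that for every m > 1 the m distinct m-th roots of unity sum to 0, e.g. 1 + exp(2*I*pi/3) + exp(-2*I*pi/3) = 0.)
Dimension check: dim(rho) = sum (mult * dim) = 2*1 + 0*1 + 2*1 + 2*3 = 10 = chi_rho(e) = 10.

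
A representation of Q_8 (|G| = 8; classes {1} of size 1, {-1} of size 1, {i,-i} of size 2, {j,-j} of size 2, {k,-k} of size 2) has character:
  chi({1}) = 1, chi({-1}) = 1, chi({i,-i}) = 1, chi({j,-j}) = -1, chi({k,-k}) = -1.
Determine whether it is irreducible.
Irreducible: <chi, chi> = 1.

Derivation: <chi, chi> = (1/|G|) sum_C |C| * |chi(C)|^2 = (1/8)[1*|1|^2 + 1*|1|^2 + 2*|1|^2 + 2*|-1|^2 + 2*|-1|^2]
  = (1/8)[(1) + (1) + (2) + (2) + (2)] = 8/8 = 1.
A character is irreducible iff <chi, chi> = 1, so this representation is irreducible.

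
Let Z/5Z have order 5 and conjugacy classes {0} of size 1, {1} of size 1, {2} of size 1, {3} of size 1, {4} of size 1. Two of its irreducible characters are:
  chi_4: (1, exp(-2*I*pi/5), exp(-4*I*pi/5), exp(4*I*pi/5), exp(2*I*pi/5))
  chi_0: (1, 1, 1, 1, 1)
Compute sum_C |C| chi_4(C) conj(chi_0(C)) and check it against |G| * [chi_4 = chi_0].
Sum = 0; so <chi_4, chi_0> = 0 (distinct irreducibles are orthogonal).

Working: Compute term by term over conjugacy classes (|C| * chi_4(C) * conj(chi_0(C))):
  1*(1)*conj(1) + 1*(exp(-2*I*pi/5))*conj(1) + 1*(exp(-4*I*pi/5))*conj(1) + 1*(exp(4*I*pi/5))*conj(1) + 1*(exp(2*I*pi/5))*conj(1)
  = (1) + (exp(-2*I*pi/5)) + (exp(-4*I*pi/5)) + (exp(4*I*pi/5)) + (exp(2*I*pi/5))
  = 0.
(Exp terms are combined using exp(i*s)*conj(exp(i*t)) = exp(i*(s-t)), and sums of them are collapsed using the identity that for every m > 1 the m distinct m-th roots of unity sum to 0, e.g. 1 + exp(2*I*pi/3) + exp(-2*I*pi/3) = 0.)
Dividing by |G| = 5 gives 0/5 = 0, matching the row-orthogonality relation <chi_4, chi_0> = [chi_4 = chi_0].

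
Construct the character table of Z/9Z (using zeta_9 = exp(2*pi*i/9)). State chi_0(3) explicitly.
Character table of Z/9Z (irreps indexed chi_0,...,chi_8 with chi_k(m) = zeta_9^(k*m), zeta_9 = exp(2*pi*i/9)):
  irrep \ class  {0} (size 1)  {1} (size 1)    {2} (size 1)    {3} (size 1)    {4} (size 1)    {5} (size 1)    {6} (size 1)    {7} (size 1)    {8} (size 1)  
  chi_0          1             1               1               1               1               1               1               1               1             
  chi_1          1             exp(2*I*pi/9)   exp(4*I*pi/9)   exp(2*I*pi/3)   exp(8*I*pi/9)   exp(-8*I*pi/9)  exp(-2*I*pi/3)  exp(-4*I*pi/9)  exp(-2*I*pi/9)
  chi_2          1             exp(4*I*pi/9)   exp(8*I*pi/9)   exp(-2*I*pi/3)  exp(-2*I*pi/9)  exp(2*I*pi/9)   exp(2*I*pi/3)   exp(-8*I*pi/9)  exp(-4*I*pi/9)
  chi_3          1             exp(2*I*pi/3)   exp(-2*I*pi/3)  1               exp(2*I*pi/3)   exp(-2*I*pi/3)  1               exp(2*I*pi/3)   exp(-2*I*pi/3)
  chi_4          1             exp(8*I*pi/9)   exp(-2*I*pi/9)  exp(2*I*pi/3)   exp(-4*I*pi/9)  exp(4*I*pi/9)   exp(-2*I*pi/3)  exp(2*I*pi/9)   exp(-8*I*pi/9)
  chi_5          1             exp(-8*I*pi/9)  exp(2*I*pi/9)   exp(-2*I*pi/3)  exp(4*I*pi/9)   exp(-4*I*pi/9)  exp(2*I*pi/3)   exp(-2*I*pi/9)  exp(8*I*pi/9) 
  chi_6          1             exp(-2*I*pi/3)  exp(2*I*pi/3)   1               exp(-2*I*pi/3)  exp(2*I*pi/3)   1               exp(-2*I*pi/3)  exp(2*I*pi/3) 
  chi_7          1             exp(-4*I*pi/9)  exp(-8*I*pi/9)  exp(2*I*pi/3)   exp(2*I*pi/9)   exp(-2*I*pi/9)  exp(-2*I*pi/3)  exp(8*I*pi/9)   exp(4*I*pi/9) 
  chi_8          1             exp(-2*I*pi/9)  exp(-4*I*pi/9)  exp(-2*I*pi/3)  exp(-8*I*pi/9)  exp(8*I*pi/9)   exp(2*I*pi/3)   exp(4*I*pi/9)   exp(2*I*pi/9) 

Spot check: chi_0(3) = zeta_9^(0*3) = zeta_9^0 = 1.

Solution. Z/9Z is abelian, so all 9 irreducible complex representations are 1-dimensional. They are given by chi_k(m) = zeta_9^(k*m) for k = 0,...,8. Row orthogonality: sum_m chi_k(m) conj(chi_l(m)) = 9 * [k = l].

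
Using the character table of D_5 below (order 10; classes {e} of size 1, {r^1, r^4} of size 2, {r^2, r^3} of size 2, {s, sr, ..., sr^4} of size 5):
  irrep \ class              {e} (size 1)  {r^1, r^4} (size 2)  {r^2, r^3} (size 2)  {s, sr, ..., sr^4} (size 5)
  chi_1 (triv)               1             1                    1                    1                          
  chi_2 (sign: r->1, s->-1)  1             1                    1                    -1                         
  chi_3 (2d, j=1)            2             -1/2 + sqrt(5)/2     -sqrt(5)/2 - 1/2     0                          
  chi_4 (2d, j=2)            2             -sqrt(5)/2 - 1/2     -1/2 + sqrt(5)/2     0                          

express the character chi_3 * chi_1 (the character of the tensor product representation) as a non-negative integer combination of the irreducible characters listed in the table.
chi_3 tensor chi_1 = chi_3 (all other irreducibles have multiplicity 0).

Argument: The character of a tensor product is the pointwise product (chi_3 * chi_1)(C) = chi_3(C) * chi_1(C):
  {e}: (2)*(1), {r^1, r^4}: (-1/2 + sqrt(5)/2)*(1), {r^2, r^3}: (-sqrt(5)/2 - 1/2)*(1), {s, sr, ..., sr^4}: (0)*(1)
so (chi_3 * chi_1) takes values
  {e} -> 2, {r^1, r^4} -> -1/2 + sqrt(5)/2, {r^2, r^3} -> -sqrt(5)/2 - 1/2, {s, sr, ..., sr^4} -> 0.
Now take the inner product of this character with each irreducible chi from the table, <chi_3*chi_1, chi> = (1/10) sum_C |C| (chi_3*chi_1)(C) conj(chi(C)):
  <chi_3*chi_1, chi_1> = (1/10)[1*(2)*conj(1) + 2*(-1/2 + sqrt(5)/2)*conj(1) + 2*(-sqrt(5)/2 - 1/2)*conj(1) + 5*(0)*conj(1)]
      = (1/10)[(2) + (-1 + sqrt(5)) + (-sqrt(5) - 1) + (0)] = 0/10 = 0
  <chi_3*chi_1, chi_2> = (1/10)[1*(2)*conj(1) + 2*(-1/2 + sqrt(5)/2)*conj(1) + 2*(-sqrt(5)/2 - 1/2)*conj(1) + 5*(0)*conj(-1)]
      = (1/10)[(2) + (-1 + sqrt(5)) + (-sqrt(5) - 1) + (0)] = 0/10 = 0
  <chi_3*chi_1, chi_3> = (1/10)[1*(2)*conj(2) + 2*(-1/2 + sqrt(5)/2)*conj(-1/2 + sqrt(5)/2) + 2*(-sqrt(5)/2 - 1/2)*conj(-sqrt(5)/2 - 1/2) + 5*(0)*conj(0)]
      = (1/10)[(4) + (3 - sqrt(5)) + (sqrt(5) + 3) + (0)] = 10/10 = 1
  <chi_3*chi_1, chi_4> = (1/10)[1*(2)*conj(2) + 2*(-1/2 + sqrt(5)/2)*conj(-sqrt(5)/2 - 1/2) + 2*(-sqrt(5)/2 - 1/2)*conj(-1/2 + sqrt(5)/2) + 5*(0)*conj(0)]
      = (1/10)[(4) + (-2) + (-2) + (0)] = 0/10 = 0
Hence the multiplicities are chi_3: 1. Dimension check: dim(chi_3)*dim(chi_1) = 2*1 = 2 and sum (mult * dim) = 1*2 = 2.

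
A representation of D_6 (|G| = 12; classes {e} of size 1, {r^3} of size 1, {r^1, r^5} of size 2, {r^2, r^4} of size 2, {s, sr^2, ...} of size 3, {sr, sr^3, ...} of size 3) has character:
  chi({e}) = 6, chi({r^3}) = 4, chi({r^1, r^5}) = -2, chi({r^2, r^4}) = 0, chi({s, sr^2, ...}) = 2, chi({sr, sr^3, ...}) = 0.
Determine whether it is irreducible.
Not irreducible (reducible): <chi, chi> = 6 > 1.

Proof sketch: <chi, chi> = (1/|G|) sum_C |C| * |chi(C)|^2 = (1/12)[1*|6|^2 + 1*|4|^2 + 2*|-2|^2 + 2*|0|^2 + 3*|2|^2 + 3*|0|^2]
  = (1/12)[(36) + (16) + (8) + (0) + (12) + (0)] = 72/12 = 6.
A character is irreducible iff <chi, chi> = 1, so this representation is reducible.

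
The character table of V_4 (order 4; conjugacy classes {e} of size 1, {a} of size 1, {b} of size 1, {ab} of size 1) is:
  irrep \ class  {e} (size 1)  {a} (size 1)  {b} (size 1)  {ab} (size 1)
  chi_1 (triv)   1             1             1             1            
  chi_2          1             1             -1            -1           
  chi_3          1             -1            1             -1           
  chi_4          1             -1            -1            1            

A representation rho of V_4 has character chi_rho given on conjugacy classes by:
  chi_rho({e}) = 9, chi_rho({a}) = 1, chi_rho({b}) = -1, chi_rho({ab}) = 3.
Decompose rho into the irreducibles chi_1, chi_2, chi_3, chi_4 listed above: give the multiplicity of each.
Multiplicities: chi_1: 3, chi_2: 2, chi_3: 1, chi_4: 3.

Justification: Use <chi_rho, chi> = (1/|G|) sum_C |C| * chi_rho(C) * conj(chi(C)) with |G| = 4 for each irreducible chi in the table:
  <chi_rho, chi_1> = (1/4)[1*(9)*conj(1) + 1*(1)*conj(1) + 1*(-1)*conj(1) + 1*(3)*conj(1)]
      = (1/4)[(9) + (1) + (-1) + (3)] = 12/4 = 3
  <chi_rho, chi_2> = (1/4)[1*(9)*conj(1) + 1*(1)*conj(1) + 1*(-1)*conj(-1) + 1*(3)*conj(-1)]
      = (1/4)[(9) + (1) + (1) + (-3)] = 8/4 = 2
  <chi_rho, chi_3> = (1/4)[1*(9)*conj(1) + 1*(1)*conj(-1) + 1*(-1)*conj(1) + 1*(3)*conj(-1)]
      = (1/4)[(9) + (-1) + (-1) + (-3)] = 4/4 = 1
  <chi_rho, chi_4> = (1/4)[1*(9)*conj(1) + 1*(1)*conj(-1) + 1*(-1)*conj(-1) + 1*(3)*conj(1)]
      = (1/4)[(9) + (-1) + (1) + (3)] = 12/4 = 3
Dimension check: dim(rho) = sum (mult * dim) = 3*1 + 2*1 + 1*1 + 3*1 = 9 = chi_rho(e) = 9.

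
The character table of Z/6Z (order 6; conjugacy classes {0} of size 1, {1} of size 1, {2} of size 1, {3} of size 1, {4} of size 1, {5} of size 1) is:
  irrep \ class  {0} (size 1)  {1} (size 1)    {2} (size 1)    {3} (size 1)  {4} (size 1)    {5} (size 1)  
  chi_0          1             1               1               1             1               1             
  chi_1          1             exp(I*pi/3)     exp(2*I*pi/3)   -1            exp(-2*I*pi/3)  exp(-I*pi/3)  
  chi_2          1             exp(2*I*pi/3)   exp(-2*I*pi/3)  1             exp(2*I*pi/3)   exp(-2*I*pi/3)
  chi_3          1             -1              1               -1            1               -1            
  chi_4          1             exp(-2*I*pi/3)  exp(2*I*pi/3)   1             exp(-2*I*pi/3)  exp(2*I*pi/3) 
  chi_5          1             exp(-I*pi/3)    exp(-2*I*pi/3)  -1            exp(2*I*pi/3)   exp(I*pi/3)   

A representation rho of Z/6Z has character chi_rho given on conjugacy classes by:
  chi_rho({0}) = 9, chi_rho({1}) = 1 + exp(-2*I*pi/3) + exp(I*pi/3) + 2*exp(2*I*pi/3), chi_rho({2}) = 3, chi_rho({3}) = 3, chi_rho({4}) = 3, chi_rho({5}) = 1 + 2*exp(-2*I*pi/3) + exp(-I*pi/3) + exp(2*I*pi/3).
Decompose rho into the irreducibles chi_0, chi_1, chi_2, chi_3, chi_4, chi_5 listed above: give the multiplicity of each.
Multiplicities: chi_0: 3, chi_1: 1, chi_2: 2, chi_3: 2, chi_4: 1, chi_5: 0.

Derivation: Use <chi_rho, chi> = (1/|G|) sum_C |C| * chi_rho(C) * conj(chi(C)) with |G| = 6 for each irreducible chi in the table:
  <chi_rho, chi_0> = (1/6)[1*(9)*conj(1) + 1*(1 + exp(-2*I*pi/3) + exp(I*pi/3) + 2*exp(2*I*pi/3))*conj(1) + 1*(3)*conj(1) + 1*(3)*conj(1) + 1*(3)*conj(1) + 1*(1 + 2*exp(-2*I*pi/3) + exp(-I*pi/3) + exp(2*I*pi/3))*conj(1)]
      = (1/6)[(9) + (1 + exp(-2*I*pi/3) + exp(I*pi/3) + 2*exp(2*I*pi/3)) + (3) + (3) + (3) + (1 + 2*exp(-2*I*pi/3) + exp(-I*pi/3) + exp(2*I*pi/3))] = 18/6 = 3
  <chi_rho, chi_1> = (1/6)[1*(9)*conj(1) + 1*(1 + exp(-2*I*pi/3) + exp(I*pi/3) + 2*exp(2*I*pi/3))*conj(exp(I*pi/3)) + 1*(3)*conj(exp(2*I*pi/3)) + 1*(3)*conj(-1) + 1*(3)*conj(exp(-2*I*pi/3)) + 1*(1 + 2*exp(-2*I*pi/3) + exp(-I*pi/3) + exp(2*I*pi/3))*conj(exp(-I*pi/3))]
      = (1/6)[(9) + (exp(-I*pi/3) + 2*exp(I*pi/3)) + (2 + 5*exp(-2*I*pi/3) + 2*exp(2*I*pi/3)) + (-3) + (2 + 2*exp(-2*I*pi/3) + 5*exp(2*I*pi/3)) + (2*exp(-I*pi/3) + exp(I*pi/3))] = 6/6 = 1
  <chi_rho, chi_2> = (1/6)[1*(9)*conj(1) + 1*(1 + exp(-2*I*pi/3) + exp(I*pi/3) + 2*exp(2*I*pi/3))*conj(exp(2*I*pi/3)) + 1*(3)*conj(exp(-2*I*pi/3)) + 1*(3)*conj(1) + 1*(3)*conj(exp(2*I*pi/3)) + 1*(1 + 2*exp(-2*I*pi/3) + exp(-I*pi/3) + exp(2*I*pi/3))*conj(exp(-2*I*pi/3))]
      = (1/6)[(9) + (2 + exp(-2*I*pi/3) + exp(-I*pi/3) + exp(2*I*pi/3)) + (2 + 2*exp(-2*I*pi/3) + 5*exp(2*I*pi/3)) + (3) + (2 + 5*exp(-2*I*pi/3) + 2*exp(2*I*pi/3)) + (2 + exp(-2*I*pi/3) + exp(2*I*pi/3) + exp(I*pi/3))] = 12/6 = 2
  <chi_rho, chi_3> = (1/6)[1*(9)*conj(1) + 1*(1 + exp(-2*I*pi/3) + exp(I*pi/3) + 2*exp(2*I*pi/3))*conj(-1) + 1*(3)*conj(1) + 1*(3)*conj(-1) + 1*(3)*conj(1) + 1*(1 + 2*exp(-2*I*pi/3) + exp(-I*pi/3) + exp(2*I*pi/3))*conj(-1)]
      = (1/6)[(9) + (-1 - 2*exp(2*I*pi/3) - exp(I*pi/3) - exp(-2*I*pi/3)) + (3) + (-3) + (3) + (-1 - exp(2*I*pi/3) - exp(-I*pi/3) - 2*exp(-2*I*pi/3))] = 12/6 = 2
  <chi_rho, chi_4> = (1/6)[1*(9)*conj(1) + 1*(1 + exp(-2*I*pi/3) + exp(I*pi/3) + 2*exp(2*I*pi/3))*conj(exp(-2*I*pi/3)) + 1*(3)*conj(exp(2*I*pi/3)) + 1*(3)*conj(1) + 1*(3)*conj(exp(-2*I*pi/3)) + 1*(1 + 2*exp(-2*I*pi/3) + exp(-I*pi/3) + exp(2*I*pi/3))*conj(exp(2*I*pi/3))]
      = (1/6)[(9) + (2*exp(-2*I*pi/3) + exp(2*I*pi/3)) + (2 + 5*exp(-2*I*pi/3) + 2*exp(2*I*pi/3)) + (3) + (2 + 2*exp(-2*I*pi/3) + 5*exp(2*I*pi/3)) + (exp(-2*I*pi/3) + 2*exp(2*I*pi/3))] = 6/6 = 1
  <chi_rho, chi_5> = (1/6)[1*(9)*conj(1) + 1*(1 + exp(-2*I*pi/3) + exp(I*pi/3) + 2*exp(2*I*pi/3))*conj(exp(-I*pi/3)) + 1*(3)*conj(exp(-2*I*pi/3)) + 1*(3)*conj(-1) + 1*(3)*conj(exp(2*I*pi/3)) + 1*(1 + 2*exp(-2*I*pi/3) + exp(-I*pi/3) + exp(2*I*pi/3))*conj(exp(I*pi/3))]
      = (1/6)[(9) + (-2 + exp(-I*pi/3) + exp(2*I*pi/3) + exp(I*pi/3)) + (2 + 2*exp(-2*I*pi/3) + 5*exp(2*I*pi/3)) + (-3) + (2 + 5*exp(-2*I*pi/3) + 2*exp(2*I*pi/3)) + (-2 + exp(-2*I*pi/3) + exp(-I*pi/3) + exp(I*pi/3))] = 0/6 = 0
(Exp terms are combined using exp(i*s)*conj(exp(i*t)) = exp(i*(s-t)), and sums of them are collapsed using the identity that for every m > 1 the m distinct m-th roots of unity sum to 0, e.g. 1 + exp(2*I*pi/3) + exp(-2*I*pi/3) = 0.)
Dimension check: dim(rho) = sum (mult * dim) = 3*1 + 1*1 + 2*1 + 2*1 + 1*1 + 0*1 = 9 = chi_rho(e) = 9.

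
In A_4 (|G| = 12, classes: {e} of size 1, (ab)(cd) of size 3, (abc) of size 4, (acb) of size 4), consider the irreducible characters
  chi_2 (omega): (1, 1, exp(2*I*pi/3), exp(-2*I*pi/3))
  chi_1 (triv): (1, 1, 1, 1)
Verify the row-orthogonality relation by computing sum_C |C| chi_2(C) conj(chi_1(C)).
Sum = 0; so <chi_2, chi_1> = 0 (distinct irreducibles are orthogonal).

Compute term by term over conjugacy classes (|C| * chi_2(C) * conj(chi_1(C))):
  1*(1)*conj(1) + 3*(1)*conj(1) + 4*(exp(2*I*pi/3))*conj(1) + 4*(exp(-2*I*pi/3))*conj(1)
  = (1) + (3) + (4*exp(2*I*pi/3)) + (4*exp(-2*I*pi/3))
  = 0.
(Exp terms are combined using exp(i*s)*conj(exp(i*t)) = exp(i*(s-t)), and sums of them are collapsed using the identity that for every m > 1 the m distinct m-th roots of unity sum to 0, e.g. 1 + exp(2*I*pi/3) + exp(-2*I*pi/3) = 0.)
Dividing by |G| = 12 gives 0/12 = 0, matching the row-orthogonality relation <chi_2, chi_1> = [chi_2 = chi_1].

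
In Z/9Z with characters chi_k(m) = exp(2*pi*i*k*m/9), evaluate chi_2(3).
chi_2(3) = zeta_9^6 = exp(-2*I*pi/3)

Why: chi_2(3) = zeta_9^(2*3) = zeta_9^6. Since zeta_9^9 = 1, this equals zeta_9^6 = exp(2*pi*i*6/9) = exp(-2*I*pi/3).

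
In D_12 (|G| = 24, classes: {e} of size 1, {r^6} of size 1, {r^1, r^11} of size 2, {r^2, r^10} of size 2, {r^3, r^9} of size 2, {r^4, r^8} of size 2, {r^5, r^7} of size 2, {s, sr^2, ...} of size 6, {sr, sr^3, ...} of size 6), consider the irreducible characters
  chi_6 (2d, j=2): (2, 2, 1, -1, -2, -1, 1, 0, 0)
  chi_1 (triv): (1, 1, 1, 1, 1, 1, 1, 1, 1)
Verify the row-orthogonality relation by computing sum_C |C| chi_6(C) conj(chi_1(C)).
Sum = 0; so <chi_6, chi_1> = 0 (distinct irreducibles are orthogonal).

Justification: Compute term by term over conjugacy classes (|C| * chi_6(C) * conj(chi_1(C))):
  1*(2)*conj(1) + 1*(2)*conj(1) + 2*(1)*conj(1) + 2*(-1)*conj(1) + 2*(-2)*conj(1) + 2*(-1)*conj(1) + 2*(1)*conj(1) + 6*(0)*conj(1) + 6*(0)*conj(1)
  = (2) + (2) + (2) + (-2) + (-4) + (-2) + (2) + (0) + (0)
  = 0.
Dividing by |G| = 24 gives 0/24 = 0, matching the row-orthogonality relation <chi_6, chi_1> = [chi_6 = chi_1].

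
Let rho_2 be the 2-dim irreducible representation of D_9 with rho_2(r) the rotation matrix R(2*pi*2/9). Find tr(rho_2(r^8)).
chi_{rho_2}(r^8) = 2*cos(2*pi*2*8/9) = 2*cos(4*pi/9)

Justification: rho_2(r^8) is rotation by angle 2*pi*2*8/9, whose trace is 2*cos(2*pi*2*8/9) = 2*cos(4*pi/9).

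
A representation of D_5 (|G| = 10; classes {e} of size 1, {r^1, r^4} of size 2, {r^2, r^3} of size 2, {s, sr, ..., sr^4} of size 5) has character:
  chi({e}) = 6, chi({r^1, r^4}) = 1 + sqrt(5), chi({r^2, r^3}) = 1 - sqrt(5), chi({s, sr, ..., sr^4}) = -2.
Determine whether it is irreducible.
Not irreducible (reducible): <chi, chi> = 8 > 1.

Proof sketch: <chi, chi> = (1/|G|) sum_C |C| * |chi(C)|^2 = (1/10)[1*|6|^2 + 2*|1 + sqrt(5)|^2 + 2*|1 - sqrt(5)|^2 + 5*|-2|^2]
  = (1/10)[(36) + (4*sqrt(5) + 12) + (12 - 4*sqrt(5)) + (20)] = 80/10 = 8.
A character is irreducible iff <chi, chi> = 1, so this representation is reducible.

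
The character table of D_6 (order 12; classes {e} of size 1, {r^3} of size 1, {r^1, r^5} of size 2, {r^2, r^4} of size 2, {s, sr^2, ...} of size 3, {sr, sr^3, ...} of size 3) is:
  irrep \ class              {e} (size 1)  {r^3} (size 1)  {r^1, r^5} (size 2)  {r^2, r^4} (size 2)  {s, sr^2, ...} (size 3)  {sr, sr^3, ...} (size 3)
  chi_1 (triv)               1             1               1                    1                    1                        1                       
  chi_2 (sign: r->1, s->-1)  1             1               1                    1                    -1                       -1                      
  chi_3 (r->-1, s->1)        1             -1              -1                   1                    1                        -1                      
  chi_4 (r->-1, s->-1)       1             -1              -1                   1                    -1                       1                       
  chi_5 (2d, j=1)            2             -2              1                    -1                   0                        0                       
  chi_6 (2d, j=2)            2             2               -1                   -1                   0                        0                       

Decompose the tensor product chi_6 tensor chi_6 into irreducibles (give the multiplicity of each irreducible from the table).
chi_6 tensor chi_6 = chi_1 + chi_2 + chi_6 (all other irreducibles have multiplicity 0).

Reasoning: The character of a tensor product is the pointwise product (chi_6 * chi_6)(C) = chi_6(C) * chi_6(C):
  {e}: (2)*(2), {r^3}: (2)*(2), {r^1, r^5}: (-1)*(-1), {r^2, r^4}: (-1)*(-1), {s, sr^2, ...}: (0)*(0), {sr, sr^3, ...}: (0)*(0)
so (chi_6 * chi_6) takes values
  {e} -> 4, {r^3} -> 4, {r^1, r^5} -> 1, {r^2, r^4} -> 1, {s, sr^2, ...} -> 0, {sr, sr^3, ...} -> 0.
Now take the inner product of this character with each irreducible chi from the table, <chi_6*chi_6, chi> = (1/12) sum_C |C| (chi_6*chi_6)(C) conj(chi(C)):
  <chi_6*chi_6, chi_1> = (1/12)[1*(4)*conj(1) + 1*(4)*conj(1) + 2*(1)*conj(1) + 2*(1)*conj(1) + 3*(0)*conj(1) + 3*(0)*conj(1)]
      = (1/12)[(4) + (4) + (2) + (2) + (0) + (0)] = 12/12 = 1
  <chi_6*chi_6, chi_2> = (1/12)[1*(4)*conj(1) + 1*(4)*conj(1) + 2*(1)*conj(1) + 2*(1)*conj(1) + 3*(0)*conj(-1) + 3*(0)*conj(-1)]
      = (1/12)[(4) + (4) + (2) + (2) + (0) + (0)] = 12/12 = 1
  <chi_6*chi_6, chi_3> = (1/12)[1*(4)*conj(1) + 1*(4)*conj(-1) + 2*(1)*conj(-1) + 2*(1)*conj(1) + 3*(0)*conj(1) + 3*(0)*conj(-1)]
      = (1/12)[(4) + (-4) + (-2) + (2) + (0) + (0)] = 0/12 = 0
  <chi_6*chi_6, chi_4> = (1/12)[1*(4)*conj(1) + 1*(4)*conj(-1) + 2*(1)*conj(-1) + 2*(1)*conj(1) + 3*(0)*conj(-1) + 3*(0)*conj(1)]
      = (1/12)[(4) + (-4) + (-2) + (2) + (0) + (0)] = 0/12 = 0
  <chi_6*chi_6, chi_5> = (1/12)[1*(4)*conj(2) + 1*(4)*conj(-2) + 2*(1)*conj(1) + 2*(1)*conj(-1) + 3*(0)*conj(0) + 3*(0)*conj(0)]
      = (1/12)[(8) + (-8) + (2) + (-2) + (0) + (0)] = 0/12 = 0
  <chi_6*chi_6, chi_6> = (1/12)[1*(4)*conj(2) + 1*(4)*conj(2) + 2*(1)*conj(-1) + 2*(1)*conj(-1) + 3*(0)*conj(0) + 3*(0)*conj(0)]
      = (1/12)[(8) + (8) + (-2) + (-2) + (0) + (0)] = 12/12 = 1
Hence the multiplicities are chi_1: 1, chi_2: 1, chi_6: 1. Dimension check: dim(chi_6)*dim(chi_6) = 2*2 = 4 and sum (mult * dim) = 1*1 + 1*1 + 1*2 = 4.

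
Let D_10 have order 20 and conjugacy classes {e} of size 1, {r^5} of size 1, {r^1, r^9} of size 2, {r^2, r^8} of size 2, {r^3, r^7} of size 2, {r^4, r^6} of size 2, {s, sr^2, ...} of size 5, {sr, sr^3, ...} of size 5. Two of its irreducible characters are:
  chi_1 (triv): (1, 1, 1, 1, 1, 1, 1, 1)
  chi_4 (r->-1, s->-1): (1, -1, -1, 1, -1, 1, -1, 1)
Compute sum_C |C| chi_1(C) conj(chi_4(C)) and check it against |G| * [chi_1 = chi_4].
Sum = 0; so <chi_1, chi_4> = 0 (distinct irreducibles are orthogonal).

Proof sketch: Compute term by term over conjugacy classes (|C| * chi_1(C) * conj(chi_4(C))):
  1*(1)*conj(1) + 1*(1)*conj(-1) + 2*(1)*conj(-1) + 2*(1)*conj(1) + 2*(1)*conj(-1) + 2*(1)*conj(1) + 5*(1)*conj(-1) + 5*(1)*conj(1)
  = (1) + (-1) + (-2) + (2) + (-2) + (2) + (-5) + (5)
  = 0.
Dividing by |G| = 20 gives 0/20 = 0, matching the row-orthogonality relation <chi_1, chi_4> = [chi_1 = chi_4].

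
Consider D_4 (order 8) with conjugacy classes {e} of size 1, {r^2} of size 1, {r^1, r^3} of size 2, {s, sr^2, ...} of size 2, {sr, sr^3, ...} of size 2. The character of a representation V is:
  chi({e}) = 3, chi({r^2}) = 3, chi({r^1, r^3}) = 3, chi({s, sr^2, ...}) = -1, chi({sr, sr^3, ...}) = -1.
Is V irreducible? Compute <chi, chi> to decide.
Not irreducible (reducible): <chi, chi> = 5 > 1.

Justification: <chi, chi> = (1/|G|) sum_C |C| * |chi(C)|^2 = (1/8)[1*|3|^2 + 1*|3|^2 + 2*|3|^2 + 2*|-1|^2 + 2*|-1|^2]
  = (1/8)[(9) + (9) + (18) + (2) + (2)] = 40/8 = 5.
A character is irreducible iff <chi, chi> = 1, so this representation is reducible.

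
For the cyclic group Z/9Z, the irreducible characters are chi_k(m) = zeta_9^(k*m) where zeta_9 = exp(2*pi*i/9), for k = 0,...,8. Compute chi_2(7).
chi_2(7) = zeta_9^14 = exp(-8*I*pi/9)

Details: chi_2(7) = zeta_9^(2*7) = zeta_9^14. Since zeta_9^9 = 1, this equals zeta_9^5 = exp(2*pi*i*5/9) = exp(-8*I*pi/9).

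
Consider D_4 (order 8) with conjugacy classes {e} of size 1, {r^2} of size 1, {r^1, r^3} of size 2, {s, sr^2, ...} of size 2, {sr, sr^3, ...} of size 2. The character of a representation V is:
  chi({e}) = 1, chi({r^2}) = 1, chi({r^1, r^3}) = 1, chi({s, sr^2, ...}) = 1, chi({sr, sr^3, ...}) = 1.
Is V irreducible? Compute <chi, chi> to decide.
Irreducible: <chi, chi> = 1.

Reasoning: <chi, chi> = (1/|G|) sum_C |C| * |chi(C)|^2 = (1/8)[1*|1|^2 + 1*|1|^2 + 2*|1|^2 + 2*|1|^2 + 2*|1|^2]
  = (1/8)[(1) + (1) + (2) + (2) + (2)] = 8/8 = 1.
A character is irreducible iff <chi, chi> = 1, so this representation is irreducible.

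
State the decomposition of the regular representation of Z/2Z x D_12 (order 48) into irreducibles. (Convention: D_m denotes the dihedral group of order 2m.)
Each irreducible V_i of dimension d_i appears with multiplicity d_i, i.e. rho_reg = (direct sum over all irreducibles V_i) d_i V_i. The irreducible dimensions for Z/2Z x D_12 are 1, 1, 1, 1, 1, 1, 1, 1, 2, 2, 2, 2, 2, 2, 2, 2, 2, 2: 8 irreducibles of dimension 1, each with multiplicity 1; 10 irreducibles of dimension 2, each with multiplicity 2. Total dimension 8*1*1 + 10*2*2 = 48 = |G|.

General theorem: in the regular representation of a finite group G, each irreducible appears with multiplicity equal to its dimension. Check: dim(rho_reg) = sum d_i^2 = 1 + 1 + 1 + 1 + 1 + 1 + 1 + 1 + 4 + 4 + 4 + 4 + 4 + 4 + 4 + 4 + 4 + 4 = 48 = |G|.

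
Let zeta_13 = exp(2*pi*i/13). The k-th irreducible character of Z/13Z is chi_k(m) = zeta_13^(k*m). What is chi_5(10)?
chi_5(10) = zeta_13^50 = exp(-4*I*pi/13)

Why: chi_5(10) = zeta_13^(5*10) = zeta_13^50. Since zeta_13^13 = 1, this equals zeta_13^11 = exp(2*pi*i*11/13) = exp(-4*I*pi/13).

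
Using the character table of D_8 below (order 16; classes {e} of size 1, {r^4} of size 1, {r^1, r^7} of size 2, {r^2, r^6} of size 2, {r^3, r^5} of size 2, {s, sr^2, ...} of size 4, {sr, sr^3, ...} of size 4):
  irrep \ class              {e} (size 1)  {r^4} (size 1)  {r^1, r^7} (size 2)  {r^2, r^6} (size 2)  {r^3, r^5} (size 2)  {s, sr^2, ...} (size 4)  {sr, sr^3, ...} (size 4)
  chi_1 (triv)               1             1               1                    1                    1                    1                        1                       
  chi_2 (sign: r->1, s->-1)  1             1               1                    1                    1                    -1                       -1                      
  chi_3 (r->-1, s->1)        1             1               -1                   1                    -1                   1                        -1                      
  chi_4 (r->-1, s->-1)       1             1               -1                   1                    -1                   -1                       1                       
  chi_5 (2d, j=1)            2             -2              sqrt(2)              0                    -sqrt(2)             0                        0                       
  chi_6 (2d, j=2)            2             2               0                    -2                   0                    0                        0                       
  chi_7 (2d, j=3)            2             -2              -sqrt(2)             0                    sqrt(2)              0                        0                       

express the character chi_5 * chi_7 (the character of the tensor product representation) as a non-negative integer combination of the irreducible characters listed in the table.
chi_5 tensor chi_7 = chi_3 + chi_4 + chi_6 (all other irreducibles have multiplicity 0).

Explanation: The character of a tensor product is the pointwise product (chi_5 * chi_7)(C) = chi_5(C) * chi_7(C):
  {e}: (2)*(2), {r^4}: (-2)*(-2), {r^1, r^7}: (sqrt(2))*(-sqrt(2)), {r^2, r^6}: (0)*(0), {r^3, r^5}: (-sqrt(2))*(sqrt(2)), {s, sr^2, ...}: (0)*(0), {sr, sr^3, ...}: (0)*(0)
so (chi_5 * chi_7) takes values
  {e} -> 4, {r^4} -> 4, {r^1, r^7} -> -2, {r^2, r^6} -> 0, {r^3, r^5} -> -2, {s, sr^2, ...} -> 0, {sr, sr^3, ...} -> 0.
Now take the inner product of this character with each irreducible chi from the table, <chi_5*chi_7, chi> = (1/16) sum_C |C| (chi_5*chi_7)(C) conj(chi(C)):
  <chi_5*chi_7, chi_1> = (1/16)[1*(4)*conj(1) + 1*(4)*conj(1) + 2*(-2)*conj(1) + 2*(0)*conj(1) + 2*(-2)*conj(1) + 4*(0)*conj(1) + 4*(0)*conj(1)]
      = (1/16)[(4) + (4) + (-4) + (0) + (-4) + (0) + (0)] = 0/16 = 0
  <chi_5*chi_7, chi_2> = (1/16)[1*(4)*conj(1) + 1*(4)*conj(1) + 2*(-2)*conj(1) + 2*(0)*conj(1) + 2*(-2)*conj(1) + 4*(0)*conj(-1) + 4*(0)*conj(-1)]
      = (1/16)[(4) + (4) + (-4) + (0) + (-4) + (0) + (0)] = 0/16 = 0
  <chi_5*chi_7, chi_3> = (1/16)[1*(4)*conj(1) + 1*(4)*conj(1) + 2*(-2)*conj(-1) + 2*(0)*conj(1) + 2*(-2)*conj(-1) + 4*(0)*conj(1) + 4*(0)*conj(-1)]
      = (1/16)[(4) + (4) + (4) + (0) + (4) + (0) + (0)] = 16/16 = 1
  <chi_5*chi_7, chi_4> = (1/16)[1*(4)*conj(1) + 1*(4)*conj(1) + 2*(-2)*conj(-1) + 2*(0)*conj(1) + 2*(-2)*conj(-1) + 4*(0)*conj(-1) + 4*(0)*conj(1)]
      = (1/16)[(4) + (4) + (4) + (0) + (4) + (0) + (0)] = 16/16 = 1
  <chi_5*chi_7, chi_5> = (1/16)[1*(4)*conj(2) + 1*(4)*conj(-2) + 2*(-2)*conj(sqrt(2)) + 2*(0)*conj(0) + 2*(-2)*conj(-sqrt(2)) + 4*(0)*conj(0) + 4*(0)*conj(0)]
      = (1/16)[(8) + (-8) + (-4*sqrt(2)) + (0) + (4*sqrt(2)) + (0) + (0)] = 0/16 = 0
  <chi_5*chi_7, chi_6> = (1/16)[1*(4)*conj(2) + 1*(4)*conj(2) + 2*(-2)*conj(0) + 2*(0)*conj(-2) + 2*(-2)*conj(0) + 4*(0)*conj(0) + 4*(0)*conj(0)]
      = (1/16)[(8) + (8) + (0) + (0) + (0) + (0) + (0)] = 16/16 = 1
  <chi_5*chi_7, chi_7> = (1/16)[1*(4)*conj(2) + 1*(4)*conj(-2) + 2*(-2)*conj(-sqrt(2)) + 2*(0)*conj(0) + 2*(-2)*conj(sqrt(2)) + 4*(0)*conj(0) + 4*(0)*conj(0)]
      = (1/16)[(8) + (-8) + (4*sqrt(2)) + (0) + (-4*sqrt(2)) + (0) + (0)] = 0/16 = 0
Hence the multiplicities are chi_3: 1, chi_4: 1, chi_6: 1. Dimension check: dim(chi_5)*dim(chi_7) = 2*2 = 4 and sum (mult * dim) = 1*1 + 1*1 + 1*2 = 4.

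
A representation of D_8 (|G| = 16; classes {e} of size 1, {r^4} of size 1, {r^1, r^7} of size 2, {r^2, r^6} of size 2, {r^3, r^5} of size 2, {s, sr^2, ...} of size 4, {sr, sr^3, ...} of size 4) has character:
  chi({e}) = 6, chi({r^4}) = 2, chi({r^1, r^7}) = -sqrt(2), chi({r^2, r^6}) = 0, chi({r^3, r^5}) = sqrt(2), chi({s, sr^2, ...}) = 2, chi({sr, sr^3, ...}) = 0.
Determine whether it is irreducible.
Not irreducible (reducible): <chi, chi> = 4 > 1.

Justification: <chi, chi> = (1/|G|) sum_C |C| * |chi(C)|^2 = (1/16)[1*|6|^2 + 1*|2|^2 + 2*|-sqrt(2)|^2 + 2*|0|^2 + 2*|sqrt(2)|^2 + 4*|2|^2 + 4*|0|^2]
  = (1/16)[(36) + (4) + (4) + (0) + (4) + (16) + (0)] = 64/16 = 4.
A character is irreducible iff <chi, chi> = 1, so this representation is reducible.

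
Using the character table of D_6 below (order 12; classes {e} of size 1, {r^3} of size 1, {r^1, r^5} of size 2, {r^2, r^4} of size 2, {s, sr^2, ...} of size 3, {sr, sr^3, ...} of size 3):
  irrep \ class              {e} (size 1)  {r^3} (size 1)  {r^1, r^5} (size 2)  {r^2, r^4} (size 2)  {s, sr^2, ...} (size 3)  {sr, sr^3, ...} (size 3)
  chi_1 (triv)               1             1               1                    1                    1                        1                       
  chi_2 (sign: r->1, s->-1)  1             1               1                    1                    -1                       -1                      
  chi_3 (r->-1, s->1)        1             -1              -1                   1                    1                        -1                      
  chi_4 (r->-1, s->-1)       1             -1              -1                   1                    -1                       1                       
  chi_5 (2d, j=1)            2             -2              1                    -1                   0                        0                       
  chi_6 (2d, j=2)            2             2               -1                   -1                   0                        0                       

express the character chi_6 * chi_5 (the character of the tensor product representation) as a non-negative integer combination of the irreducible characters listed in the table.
chi_6 tensor chi_5 = chi_3 + chi_4 + chi_5 (all other irreducibles have multiplicity 0).

Working: The character of a tensor product is the pointwise product (chi_6 * chi_5)(C) = chi_6(C) * chi_5(C):
  {e}: (2)*(2), {r^3}: (2)*(-2), {r^1, r^5}: (-1)*(1), {r^2, r^4}: (-1)*(-1), {s, sr^2, ...}: (0)*(0), {sr, sr^3, ...}: (0)*(0)
so (chi_6 * chi_5) takes values
  {e} -> 4, {r^3} -> -4, {r^1, r^5} -> -1, {r^2, r^4} -> 1, {s, sr^2, ...} -> 0, {sr, sr^3, ...} -> 0.
Now take the inner product of this character with each irreducible chi from the table, <chi_6*chi_5, chi> = (1/12) sum_C |C| (chi_6*chi_5)(C) conj(chi(C)):
  <chi_6*chi_5, chi_1> = (1/12)[1*(4)*conj(1) + 1*(-4)*conj(1) + 2*(-1)*conj(1) + 2*(1)*conj(1) + 3*(0)*conj(1) + 3*(0)*conj(1)]
      = (1/12)[(4) + (-4) + (-2) + (2) + (0) + (0)] = 0/12 = 0
  <chi_6*chi_5, chi_2> = (1/12)[1*(4)*conj(1) + 1*(-4)*conj(1) + 2*(-1)*conj(1) + 2*(1)*conj(1) + 3*(0)*conj(-1) + 3*(0)*conj(-1)]
      = (1/12)[(4) + (-4) + (-2) + (2) + (0) + (0)] = 0/12 = 0
  <chi_6*chi_5, chi_3> = (1/12)[1*(4)*conj(1) + 1*(-4)*conj(-1) + 2*(-1)*conj(-1) + 2*(1)*conj(1) + 3*(0)*conj(1) + 3*(0)*conj(-1)]
      = (1/12)[(4) + (4) + (2) + (2) + (0) + (0)] = 12/12 = 1
  <chi_6*chi_5, chi_4> = (1/12)[1*(4)*conj(1) + 1*(-4)*conj(-1) + 2*(-1)*conj(-1) + 2*(1)*conj(1) + 3*(0)*conj(-1) + 3*(0)*conj(1)]
      = (1/12)[(4) + (4) + (2) + (2) + (0) + (0)] = 12/12 = 1
  <chi_6*chi_5, chi_5> = (1/12)[1*(4)*conj(2) + 1*(-4)*conj(-2) + 2*(-1)*conj(1) + 2*(1)*conj(-1) + 3*(0)*conj(0) + 3*(0)*conj(0)]
      = (1/12)[(8) + (8) + (-2) + (-2) + (0) + (0)] = 12/12 = 1
  <chi_6*chi_5, chi_6> = (1/12)[1*(4)*conj(2) + 1*(-4)*conj(2) + 2*(-1)*conj(-1) + 2*(1)*conj(-1) + 3*(0)*conj(0) + 3*(0)*conj(0)]
      = (1/12)[(8) + (-8) + (2) + (-2) + (0) + (0)] = 0/12 = 0
Hence the multiplicities are chi_3: 1, chi_4: 1, chi_5: 1. Dimension check: dim(chi_6)*dim(chi_5) = 2*2 = 4 and sum (mult * dim) = 1*1 + 1*1 + 1*2 = 4.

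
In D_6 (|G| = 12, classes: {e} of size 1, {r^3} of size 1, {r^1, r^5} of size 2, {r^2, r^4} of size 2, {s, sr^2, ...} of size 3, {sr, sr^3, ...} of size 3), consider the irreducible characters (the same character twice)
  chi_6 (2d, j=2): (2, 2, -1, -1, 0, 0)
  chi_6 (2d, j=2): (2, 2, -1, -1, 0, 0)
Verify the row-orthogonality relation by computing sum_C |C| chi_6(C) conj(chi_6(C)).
Sum = 12 = |G| = 12; so <chi_6, chi_6> = 1 (norm-1 confirms irreducibility).

Solution. Compute term by term over conjugacy classes (|C| * chi_6(C) * conj(chi_6(C))):
  1*(2)*conj(2) + 1*(2)*conj(2) + 2*(-1)*conj(-1) + 2*(-1)*conj(-1) + 3*(0)*conj(0) + 3*(0)*conj(0)
  = (4) + (4) + (2) + (2) + (0) + (0)
  = 12.
Dividing by |G| = 12 gives 12/12 = 1, matching the row-orthogonality relation <chi_6, chi_6> = [chi_6 = chi_6].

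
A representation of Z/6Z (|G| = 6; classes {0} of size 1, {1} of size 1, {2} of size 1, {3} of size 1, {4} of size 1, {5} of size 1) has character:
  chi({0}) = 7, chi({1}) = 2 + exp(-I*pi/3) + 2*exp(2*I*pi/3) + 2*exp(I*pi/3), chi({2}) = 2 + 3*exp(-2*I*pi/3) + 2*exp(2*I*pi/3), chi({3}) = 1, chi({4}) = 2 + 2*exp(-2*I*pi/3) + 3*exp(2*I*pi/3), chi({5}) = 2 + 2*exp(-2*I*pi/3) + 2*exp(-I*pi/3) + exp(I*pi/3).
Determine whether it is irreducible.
Not irreducible (reducible): <chi, chi> = 13 > 1.

Details: <chi, chi> = (1/|G|) sum_C |C| * |chi(C)|^2 = (1/6)[1*|7|^2 + 1*|2 + exp(-I*pi/3) + 2*exp(2*I*pi/3) + 2*exp(I*pi/3)|^2 + 1*|2 + 3*exp(-2*I*pi/3) + 2*exp(2*I*pi/3)|^2 + 1*|1|^2 + 1*|2 + 2*exp(-2*I*pi/3) + 3*exp(2*I*pi/3)|^2 + 1*|2 + 2*exp(-2*I*pi/3) + 2*exp(-I*pi/3) + exp(I*pi/3)|^2]
  = (1/6)[(49) + (13) + (1) + (1) + (1) + (13)] = 78/6 = 13.
(Exp terms are combined using exp(i*s)*conj(exp(i*t)) = exp(i*(s-t)), and sums of them are collapsed using the identity that for every m > 1 the m distinct m-th roots of unity sum to 0, e.g. 1 + exp(2*I*pi/3) + exp(-2*I*pi/3) = 0.)
A character is irreducible iff <chi, chi> = 1, so this representation is reducible.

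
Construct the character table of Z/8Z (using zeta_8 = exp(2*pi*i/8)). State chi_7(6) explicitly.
Character table of Z/8Z (irreps indexed chi_0,...,chi_7 with chi_k(m) = zeta_8^(k*m), zeta_8 = exp(2*pi*i/8)):
  irrep \ class  {0} (size 1)  {1} (size 1)    {2} (size 1)  {3} (size 1)    {4} (size 1)  {5} (size 1)    {6} (size 1)  {7} (size 1)  
  chi_0          1             1               1             1               1             1               1             1             
  chi_1          1             exp(I*pi/4)     I             exp(3*I*pi/4)   -1            exp(-3*I*pi/4)  -I            exp(-I*pi/4)  
  chi_2          1             I               -1            -I              1             I               -1            -I            
  chi_3          1             exp(3*I*pi/4)   -I            exp(I*pi/4)     -1            exp(-I*pi/4)    I             exp(-3*I*pi/4)
  chi_4          1             -1              1             -1              1             -1              1             -1            
  chi_5          1             exp(-3*I*pi/4)  I             exp(-I*pi/4)    -1            exp(I*pi/4)     -I            exp(3*I*pi/4) 
  chi_6          1             -I              -1            I               1             -I              -1            I             
  chi_7          1             exp(-I*pi/4)    -I            exp(-3*I*pi/4)  -1            exp(3*I*pi/4)   I             exp(I*pi/4)   

Spot check: chi_7(6) = zeta_8^(7*6) = zeta_8^42 = I.

Proof sketch: Z/8Z is abelian, so all 8 irreducible complex representations are 1-dimensional. They are given by chi_k(m) = zeta_8^(k*m) for k = 0,...,7. Row orthogonality: sum_m chi_k(m) conj(chi_l(m)) = 8 * [k = l].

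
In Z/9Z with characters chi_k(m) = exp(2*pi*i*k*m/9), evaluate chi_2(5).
chi_2(5) = zeta_9^10 = exp(2*I*pi/9)

Why: chi_2(5) = zeta_9^(2*5) = zeta_9^10. Since zeta_9^9 = 1, this equals zeta_9^1 = exp(2*pi*i*1/9) = exp(2*I*pi/9).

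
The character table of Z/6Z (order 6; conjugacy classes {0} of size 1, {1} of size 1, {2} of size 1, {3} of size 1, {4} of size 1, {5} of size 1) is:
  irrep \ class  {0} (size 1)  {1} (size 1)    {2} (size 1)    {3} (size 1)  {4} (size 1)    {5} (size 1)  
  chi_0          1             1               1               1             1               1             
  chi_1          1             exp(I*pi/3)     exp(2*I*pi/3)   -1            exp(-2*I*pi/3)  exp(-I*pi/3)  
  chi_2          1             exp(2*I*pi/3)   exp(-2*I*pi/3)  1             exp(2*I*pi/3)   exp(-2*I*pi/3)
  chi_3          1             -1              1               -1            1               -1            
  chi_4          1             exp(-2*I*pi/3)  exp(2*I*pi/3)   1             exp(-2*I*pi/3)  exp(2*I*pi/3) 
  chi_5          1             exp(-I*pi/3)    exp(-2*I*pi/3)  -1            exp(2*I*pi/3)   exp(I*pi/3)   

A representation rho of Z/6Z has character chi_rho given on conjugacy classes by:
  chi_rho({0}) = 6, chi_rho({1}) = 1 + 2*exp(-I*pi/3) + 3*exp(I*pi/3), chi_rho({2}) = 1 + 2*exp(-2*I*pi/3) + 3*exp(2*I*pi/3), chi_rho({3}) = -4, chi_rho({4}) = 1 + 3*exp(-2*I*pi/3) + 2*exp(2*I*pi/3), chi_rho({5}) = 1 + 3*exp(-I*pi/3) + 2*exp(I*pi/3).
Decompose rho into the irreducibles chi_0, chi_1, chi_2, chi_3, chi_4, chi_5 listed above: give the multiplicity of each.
Multiplicities: chi_0: 1, chi_1: 3, chi_2: 0, chi_3: 0, chi_4: 0, chi_5: 2.

Derivation: Use <chi_rho, chi> = (1/|G|) sum_C |C| * chi_rho(C) * conj(chi(C)) with |G| = 6 for each irreducible chi in the table:
  <chi_rho, chi_0> = (1/6)[1*(6)*conj(1) + 1*(1 + 2*exp(-I*pi/3) + 3*exp(I*pi/3))*conj(1) + 1*(1 + 2*exp(-2*I*pi/3) + 3*exp(2*I*pi/3))*conj(1) + 1*(-4)*conj(1) + 1*(1 + 3*exp(-2*I*pi/3) + 2*exp(2*I*pi/3))*conj(1) + 1*(1 + 3*exp(-I*pi/3) + 2*exp(I*pi/3))*conj(1)]
      = (1/6)[(6) + (1 + 2*exp(-I*pi/3) + 3*exp(I*pi/3)) + (1 + 2*exp(-2*I*pi/3) + 3*exp(2*I*pi/3)) + (-4) + (1 + 3*exp(-2*I*pi/3) + 2*exp(2*I*pi/3)) + (1 + 3*exp(-I*pi/3) + 2*exp(I*pi/3))] = 6/6 = 1
  <chi_rho, chi_1> = (1/6)[1*(6)*conj(1) + 1*(1 + 2*exp(-I*pi/3) + 3*exp(I*pi/3))*conj(exp(I*pi/3)) + 1*(1 + 2*exp(-2*I*pi/3) + 3*exp(2*I*pi/3))*conj(exp(2*I*pi/3)) + 1*(-4)*conj(-1) + 1*(1 + 3*exp(-2*I*pi/3) + 2*exp(2*I*pi/3))*conj(exp(-2*I*pi/3)) + 1*(1 + 3*exp(-I*pi/3) + 2*exp(I*pi/3))*conj(exp(-I*pi/3))]
      = (1/6)[(6) + (3 + 2*exp(-2*I*pi/3) + exp(-I*pi/3)) + (3 + exp(-2*I*pi/3) + 2*exp(2*I*pi/3)) + (4) + (3 + 2*exp(-2*I*pi/3) + exp(2*I*pi/3)) + (3 + exp(I*pi/3) + 2*exp(2*I*pi/3))] = 18/6 = 3
  <chi_rho, chi_2> = (1/6)[1*(6)*conj(1) + 1*(1 + 2*exp(-I*pi/3) + 3*exp(I*pi/3))*conj(exp(2*I*pi/3)) + 1*(1 + 2*exp(-2*I*pi/3) + 3*exp(2*I*pi/3))*conj(exp(-2*I*pi/3)) + 1*(-4)*conj(1) + 1*(1 + 3*exp(-2*I*pi/3) + 2*exp(2*I*pi/3))*conj(exp(2*I*pi/3)) + 1*(1 + 3*exp(-I*pi/3) + 2*exp(I*pi/3))*conj(exp(-2*I*pi/3))]
      = (1/6)[(6) + (-2 + 3*exp(-I*pi/3) + exp(-2*I*pi/3)) + (2 + 3*exp(-2*I*pi/3) + exp(2*I*pi/3)) + (-4) + (2 + exp(-2*I*pi/3) + 3*exp(2*I*pi/3)) + (-2 + exp(2*I*pi/3) + 3*exp(I*pi/3))] = 0/6 = 0
  <chi_rho, chi_3> = (1/6)[1*(6)*conj(1) + 1*(1 + 2*exp(-I*pi/3) + 3*exp(I*pi/3))*conj(-1) + 1*(1 + 2*exp(-2*I*pi/3) + 3*exp(2*I*pi/3))*conj(1) + 1*(-4)*conj(-1) + 1*(1 + 3*exp(-2*I*pi/3) + 2*exp(2*I*pi/3))*conj(1) + 1*(1 + 3*exp(-I*pi/3) + 2*exp(I*pi/3))*conj(-1)]
      = (1/6)[(6) + (-1 - 3*exp(I*pi/3) - 2*exp(-I*pi/3)) + (1 + 2*exp(-2*I*pi/3) + 3*exp(2*I*pi/3)) + (4) + (1 + 3*exp(-2*I*pi/3) + 2*exp(2*I*pi/3)) + (-1 - 2*exp(I*pi/3) - 3*exp(-I*pi/3))] = 0/6 = 0
  <chi_rho, chi_4> = (1/6)[1*(6)*conj(1) + 1*(1 + 2*exp(-I*pi/3) + 3*exp(I*pi/3))*conj(exp(-2*I*pi/3)) + 1*(1 + 2*exp(-2*I*pi/3) + 3*exp(2*I*pi/3))*conj(exp(2*I*pi/3)) + 1*(-4)*conj(1) + 1*(1 + 3*exp(-2*I*pi/3) + 2*exp(2*I*pi/3))*conj(exp(-2*I*pi/3)) + 1*(1 + 3*exp(-I*pi/3) + 2*exp(I*pi/3))*conj(exp(2*I*pi/3))]
      = (1/6)[(6) + (-3 + exp(2*I*pi/3) + 2*exp(I*pi/3)) + (3 + exp(-2*I*pi/3) + 2*exp(2*I*pi/3)) + (-4) + (3 + 2*exp(-2*I*pi/3) + exp(2*I*pi/3)) + (-3 + 2*exp(-I*pi/3) + exp(-2*I*pi/3))] = 0/6 = 0
  <chi_rho, chi_5> = (1/6)[1*(6)*conj(1) + 1*(1 + 2*exp(-I*pi/3) + 3*exp(I*pi/3))*conj(exp(-I*pi/3)) + 1*(1 + 2*exp(-2*I*pi/3) + 3*exp(2*I*pi/3))*conj(exp(-2*I*pi/3)) + 1*(-4)*conj(-1) + 1*(1 + 3*exp(-2*I*pi/3) + 2*exp(2*I*pi/3))*conj(exp(2*I*pi/3)) + 1*(1 + 3*exp(-I*pi/3) + 2*exp(I*pi/3))*conj(exp(I*pi/3))]
      = (1/6)[(6) + (2 + exp(I*pi/3) + 3*exp(2*I*pi/3)) + (2 + 3*exp(-2*I*pi/3) + exp(2*I*pi/3)) + (4) + (2 + exp(-2*I*pi/3) + 3*exp(2*I*pi/3)) + (2 + 3*exp(-2*I*pi/3) + exp(-I*pi/3))] = 12/6 = 2
(Exp terms are combined using exp(i*s)*conj(exp(i*t)) = exp(i*(s-t)), and sums of them are collapsed using the identity that for every m > 1 the m distinct m-th roots of unity sum to 0, e.g. 1 + exp(2*I*pi/3) + exp(-2*I*pi/3) = 0.)
Dimension check: dim(rho) = sum (mult * dim) = 1*1 + 3*1 + 0*1 + 0*1 + 0*1 + 2*1 = 6 = chi_rho(e) = 6.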